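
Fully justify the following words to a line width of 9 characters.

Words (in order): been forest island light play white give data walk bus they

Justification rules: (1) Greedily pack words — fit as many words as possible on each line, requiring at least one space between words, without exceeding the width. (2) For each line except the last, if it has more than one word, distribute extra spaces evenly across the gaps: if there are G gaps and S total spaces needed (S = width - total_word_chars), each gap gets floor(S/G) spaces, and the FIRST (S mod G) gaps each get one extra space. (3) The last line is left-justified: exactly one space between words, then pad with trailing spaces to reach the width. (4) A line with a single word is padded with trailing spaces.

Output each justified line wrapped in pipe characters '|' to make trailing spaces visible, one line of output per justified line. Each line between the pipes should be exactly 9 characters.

Line 1: ['been'] (min_width=4, slack=5)
Line 2: ['forest'] (min_width=6, slack=3)
Line 3: ['island'] (min_width=6, slack=3)
Line 4: ['light'] (min_width=5, slack=4)
Line 5: ['play'] (min_width=4, slack=5)
Line 6: ['white'] (min_width=5, slack=4)
Line 7: ['give', 'data'] (min_width=9, slack=0)
Line 8: ['walk', 'bus'] (min_width=8, slack=1)
Line 9: ['they'] (min_width=4, slack=5)

Answer: |been     |
|forest   |
|island   |
|light    |
|play     |
|white    |
|give data|
|walk  bus|
|they     |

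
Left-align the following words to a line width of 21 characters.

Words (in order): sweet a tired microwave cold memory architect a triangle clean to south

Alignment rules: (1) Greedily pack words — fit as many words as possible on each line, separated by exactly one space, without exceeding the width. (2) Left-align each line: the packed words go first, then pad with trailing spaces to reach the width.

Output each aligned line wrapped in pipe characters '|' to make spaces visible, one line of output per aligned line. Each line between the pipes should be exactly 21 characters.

Line 1: ['sweet', 'a', 'tired'] (min_width=13, slack=8)
Line 2: ['microwave', 'cold', 'memory'] (min_width=21, slack=0)
Line 3: ['architect', 'a', 'triangle'] (min_width=20, slack=1)
Line 4: ['clean', 'to', 'south'] (min_width=14, slack=7)

Answer: |sweet a tired        |
|microwave cold memory|
|architect a triangle |
|clean to south       |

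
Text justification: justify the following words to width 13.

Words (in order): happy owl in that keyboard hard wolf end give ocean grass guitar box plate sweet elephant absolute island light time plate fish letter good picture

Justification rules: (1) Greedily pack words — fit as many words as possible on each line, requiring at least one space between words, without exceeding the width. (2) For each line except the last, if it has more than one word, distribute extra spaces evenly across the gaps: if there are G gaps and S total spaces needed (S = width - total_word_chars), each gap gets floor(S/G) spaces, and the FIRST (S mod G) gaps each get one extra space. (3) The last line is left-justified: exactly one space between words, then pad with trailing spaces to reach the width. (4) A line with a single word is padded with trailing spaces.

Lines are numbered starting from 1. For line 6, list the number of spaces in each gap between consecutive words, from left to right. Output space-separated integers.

Line 1: ['happy', 'owl', 'in'] (min_width=12, slack=1)
Line 2: ['that', 'keyboard'] (min_width=13, slack=0)
Line 3: ['hard', 'wolf', 'end'] (min_width=13, slack=0)
Line 4: ['give', 'ocean'] (min_width=10, slack=3)
Line 5: ['grass', 'guitar'] (min_width=12, slack=1)
Line 6: ['box', 'plate'] (min_width=9, slack=4)
Line 7: ['sweet'] (min_width=5, slack=8)
Line 8: ['elephant'] (min_width=8, slack=5)
Line 9: ['absolute'] (min_width=8, slack=5)
Line 10: ['island', 'light'] (min_width=12, slack=1)
Line 11: ['time', 'plate'] (min_width=10, slack=3)
Line 12: ['fish', 'letter'] (min_width=11, slack=2)
Line 13: ['good', 'picture'] (min_width=12, slack=1)

Answer: 5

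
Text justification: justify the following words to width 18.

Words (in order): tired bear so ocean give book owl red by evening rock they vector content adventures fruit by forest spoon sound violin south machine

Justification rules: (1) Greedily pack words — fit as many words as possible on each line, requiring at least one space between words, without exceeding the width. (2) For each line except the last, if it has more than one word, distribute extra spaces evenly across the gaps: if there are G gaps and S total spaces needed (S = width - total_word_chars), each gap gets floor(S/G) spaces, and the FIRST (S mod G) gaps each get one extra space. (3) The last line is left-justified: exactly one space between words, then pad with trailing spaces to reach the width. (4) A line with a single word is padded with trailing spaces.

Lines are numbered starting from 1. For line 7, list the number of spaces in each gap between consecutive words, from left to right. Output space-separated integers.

Line 1: ['tired', 'bear', 'so'] (min_width=13, slack=5)
Line 2: ['ocean', 'give', 'book'] (min_width=15, slack=3)
Line 3: ['owl', 'red', 'by', 'evening'] (min_width=18, slack=0)
Line 4: ['rock', 'they', 'vector'] (min_width=16, slack=2)
Line 5: ['content', 'adventures'] (min_width=18, slack=0)
Line 6: ['fruit', 'by', 'forest'] (min_width=15, slack=3)
Line 7: ['spoon', 'sound', 'violin'] (min_width=18, slack=0)
Line 8: ['south', 'machine'] (min_width=13, slack=5)

Answer: 1 1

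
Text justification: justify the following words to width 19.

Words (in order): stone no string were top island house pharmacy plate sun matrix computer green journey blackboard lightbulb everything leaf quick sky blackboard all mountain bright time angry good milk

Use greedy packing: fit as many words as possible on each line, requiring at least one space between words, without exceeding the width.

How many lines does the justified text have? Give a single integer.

Answer: 13

Derivation:
Line 1: ['stone', 'no', 'string'] (min_width=15, slack=4)
Line 2: ['were', 'top', 'island'] (min_width=15, slack=4)
Line 3: ['house', 'pharmacy'] (min_width=14, slack=5)
Line 4: ['plate', 'sun', 'matrix'] (min_width=16, slack=3)
Line 5: ['computer', 'green'] (min_width=14, slack=5)
Line 6: ['journey', 'blackboard'] (min_width=18, slack=1)
Line 7: ['lightbulb'] (min_width=9, slack=10)
Line 8: ['everything', 'leaf'] (min_width=15, slack=4)
Line 9: ['quick', 'sky'] (min_width=9, slack=10)
Line 10: ['blackboard', 'all'] (min_width=14, slack=5)
Line 11: ['mountain', 'bright'] (min_width=15, slack=4)
Line 12: ['time', 'angry', 'good'] (min_width=15, slack=4)
Line 13: ['milk'] (min_width=4, slack=15)
Total lines: 13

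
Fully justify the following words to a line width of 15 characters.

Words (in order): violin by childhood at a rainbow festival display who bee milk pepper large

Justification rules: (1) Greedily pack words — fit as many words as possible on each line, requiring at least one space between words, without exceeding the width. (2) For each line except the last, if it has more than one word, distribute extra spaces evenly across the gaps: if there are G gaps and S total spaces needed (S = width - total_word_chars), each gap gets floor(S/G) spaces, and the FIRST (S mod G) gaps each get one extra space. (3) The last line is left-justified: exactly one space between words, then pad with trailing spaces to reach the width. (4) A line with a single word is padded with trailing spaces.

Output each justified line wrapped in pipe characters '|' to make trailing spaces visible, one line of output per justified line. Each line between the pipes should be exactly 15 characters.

Answer: |violin       by|
|childhood  at a|
|rainbow        |
|festival       |
|display who bee|
|milk     pepper|
|large          |

Derivation:
Line 1: ['violin', 'by'] (min_width=9, slack=6)
Line 2: ['childhood', 'at', 'a'] (min_width=14, slack=1)
Line 3: ['rainbow'] (min_width=7, slack=8)
Line 4: ['festival'] (min_width=8, slack=7)
Line 5: ['display', 'who', 'bee'] (min_width=15, slack=0)
Line 6: ['milk', 'pepper'] (min_width=11, slack=4)
Line 7: ['large'] (min_width=5, slack=10)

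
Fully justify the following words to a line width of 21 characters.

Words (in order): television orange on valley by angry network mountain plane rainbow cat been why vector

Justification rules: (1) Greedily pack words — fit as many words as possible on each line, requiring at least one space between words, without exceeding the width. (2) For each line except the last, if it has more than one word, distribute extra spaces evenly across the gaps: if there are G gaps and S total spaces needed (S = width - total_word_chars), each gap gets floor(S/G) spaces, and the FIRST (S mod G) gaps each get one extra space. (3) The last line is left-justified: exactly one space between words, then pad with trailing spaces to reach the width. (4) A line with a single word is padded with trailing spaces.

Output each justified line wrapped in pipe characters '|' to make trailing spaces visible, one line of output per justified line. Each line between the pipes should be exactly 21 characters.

Answer: |television  orange on|
|valley    by    angry|
|network      mountain|
|plane   rainbow   cat|
|been why vector      |

Derivation:
Line 1: ['television', 'orange', 'on'] (min_width=20, slack=1)
Line 2: ['valley', 'by', 'angry'] (min_width=15, slack=6)
Line 3: ['network', 'mountain'] (min_width=16, slack=5)
Line 4: ['plane', 'rainbow', 'cat'] (min_width=17, slack=4)
Line 5: ['been', 'why', 'vector'] (min_width=15, slack=6)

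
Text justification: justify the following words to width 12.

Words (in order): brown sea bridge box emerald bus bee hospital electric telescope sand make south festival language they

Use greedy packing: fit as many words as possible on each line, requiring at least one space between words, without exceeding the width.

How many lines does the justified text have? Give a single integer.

Answer: 11

Derivation:
Line 1: ['brown', 'sea'] (min_width=9, slack=3)
Line 2: ['bridge', 'box'] (min_width=10, slack=2)
Line 3: ['emerald', 'bus'] (min_width=11, slack=1)
Line 4: ['bee', 'hospital'] (min_width=12, slack=0)
Line 5: ['electric'] (min_width=8, slack=4)
Line 6: ['telescope'] (min_width=9, slack=3)
Line 7: ['sand', 'make'] (min_width=9, slack=3)
Line 8: ['south'] (min_width=5, slack=7)
Line 9: ['festival'] (min_width=8, slack=4)
Line 10: ['language'] (min_width=8, slack=4)
Line 11: ['they'] (min_width=4, slack=8)
Total lines: 11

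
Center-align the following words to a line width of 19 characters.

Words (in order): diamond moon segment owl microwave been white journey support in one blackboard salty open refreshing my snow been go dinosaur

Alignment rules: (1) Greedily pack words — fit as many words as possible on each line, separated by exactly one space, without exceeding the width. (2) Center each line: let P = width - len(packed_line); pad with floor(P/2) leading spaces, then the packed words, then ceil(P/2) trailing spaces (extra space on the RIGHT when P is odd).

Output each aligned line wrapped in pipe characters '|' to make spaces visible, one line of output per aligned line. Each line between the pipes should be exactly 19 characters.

Line 1: ['diamond', 'moon'] (min_width=12, slack=7)
Line 2: ['segment', 'owl'] (min_width=11, slack=8)
Line 3: ['microwave', 'been'] (min_width=14, slack=5)
Line 4: ['white', 'journey'] (min_width=13, slack=6)
Line 5: ['support', 'in', 'one'] (min_width=14, slack=5)
Line 6: ['blackboard', 'salty'] (min_width=16, slack=3)
Line 7: ['open', 'refreshing', 'my'] (min_width=18, slack=1)
Line 8: ['snow', 'been', 'go'] (min_width=12, slack=7)
Line 9: ['dinosaur'] (min_width=8, slack=11)

Answer: |   diamond moon    |
|    segment owl    |
|  microwave been   |
|   white journey   |
|  support in one   |
| blackboard salty  |
|open refreshing my |
|   snow been go    |
|     dinosaur      |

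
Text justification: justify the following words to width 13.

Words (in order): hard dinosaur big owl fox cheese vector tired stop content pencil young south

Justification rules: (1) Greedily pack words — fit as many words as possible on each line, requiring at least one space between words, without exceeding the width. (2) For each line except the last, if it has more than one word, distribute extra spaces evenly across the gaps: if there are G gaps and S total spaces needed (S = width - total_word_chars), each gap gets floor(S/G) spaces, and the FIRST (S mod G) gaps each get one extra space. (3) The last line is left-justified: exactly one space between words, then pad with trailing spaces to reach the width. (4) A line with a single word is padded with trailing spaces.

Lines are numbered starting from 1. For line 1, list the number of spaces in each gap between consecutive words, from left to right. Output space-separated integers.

Line 1: ['hard', 'dinosaur'] (min_width=13, slack=0)
Line 2: ['big', 'owl', 'fox'] (min_width=11, slack=2)
Line 3: ['cheese', 'vector'] (min_width=13, slack=0)
Line 4: ['tired', 'stop'] (min_width=10, slack=3)
Line 5: ['content'] (min_width=7, slack=6)
Line 6: ['pencil', 'young'] (min_width=12, slack=1)
Line 7: ['south'] (min_width=5, slack=8)

Answer: 1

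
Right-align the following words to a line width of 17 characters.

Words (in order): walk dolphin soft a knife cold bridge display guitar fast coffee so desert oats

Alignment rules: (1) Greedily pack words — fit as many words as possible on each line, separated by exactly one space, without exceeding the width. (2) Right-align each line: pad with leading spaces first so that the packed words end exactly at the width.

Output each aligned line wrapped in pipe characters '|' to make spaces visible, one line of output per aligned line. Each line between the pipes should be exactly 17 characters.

Answer: |walk dolphin soft|
|     a knife cold|
|   bridge display|
|      guitar fast|
| coffee so desert|
|             oats|

Derivation:
Line 1: ['walk', 'dolphin', 'soft'] (min_width=17, slack=0)
Line 2: ['a', 'knife', 'cold'] (min_width=12, slack=5)
Line 3: ['bridge', 'display'] (min_width=14, slack=3)
Line 4: ['guitar', 'fast'] (min_width=11, slack=6)
Line 5: ['coffee', 'so', 'desert'] (min_width=16, slack=1)
Line 6: ['oats'] (min_width=4, slack=13)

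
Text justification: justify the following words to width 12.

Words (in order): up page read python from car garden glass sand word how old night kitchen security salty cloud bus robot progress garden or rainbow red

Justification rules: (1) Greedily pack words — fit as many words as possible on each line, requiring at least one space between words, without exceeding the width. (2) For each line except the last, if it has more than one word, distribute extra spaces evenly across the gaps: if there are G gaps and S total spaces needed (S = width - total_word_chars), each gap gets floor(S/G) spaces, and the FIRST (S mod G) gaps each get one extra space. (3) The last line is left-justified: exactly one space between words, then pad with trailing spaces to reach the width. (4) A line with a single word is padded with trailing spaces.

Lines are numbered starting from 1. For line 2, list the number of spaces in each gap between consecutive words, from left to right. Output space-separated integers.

Line 1: ['up', 'page', 'read'] (min_width=12, slack=0)
Line 2: ['python', 'from'] (min_width=11, slack=1)
Line 3: ['car', 'garden'] (min_width=10, slack=2)
Line 4: ['glass', 'sand'] (min_width=10, slack=2)
Line 5: ['word', 'how', 'old'] (min_width=12, slack=0)
Line 6: ['night'] (min_width=5, slack=7)
Line 7: ['kitchen'] (min_width=7, slack=5)
Line 8: ['security'] (min_width=8, slack=4)
Line 9: ['salty', 'cloud'] (min_width=11, slack=1)
Line 10: ['bus', 'robot'] (min_width=9, slack=3)
Line 11: ['progress'] (min_width=8, slack=4)
Line 12: ['garden', 'or'] (min_width=9, slack=3)
Line 13: ['rainbow', 'red'] (min_width=11, slack=1)

Answer: 2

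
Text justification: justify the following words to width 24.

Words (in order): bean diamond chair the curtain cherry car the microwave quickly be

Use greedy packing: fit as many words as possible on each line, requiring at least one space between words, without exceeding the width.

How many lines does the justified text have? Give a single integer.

Line 1: ['bean', 'diamond', 'chair', 'the'] (min_width=22, slack=2)
Line 2: ['curtain', 'cherry', 'car', 'the'] (min_width=22, slack=2)
Line 3: ['microwave', 'quickly', 'be'] (min_width=20, slack=4)
Total lines: 3

Answer: 3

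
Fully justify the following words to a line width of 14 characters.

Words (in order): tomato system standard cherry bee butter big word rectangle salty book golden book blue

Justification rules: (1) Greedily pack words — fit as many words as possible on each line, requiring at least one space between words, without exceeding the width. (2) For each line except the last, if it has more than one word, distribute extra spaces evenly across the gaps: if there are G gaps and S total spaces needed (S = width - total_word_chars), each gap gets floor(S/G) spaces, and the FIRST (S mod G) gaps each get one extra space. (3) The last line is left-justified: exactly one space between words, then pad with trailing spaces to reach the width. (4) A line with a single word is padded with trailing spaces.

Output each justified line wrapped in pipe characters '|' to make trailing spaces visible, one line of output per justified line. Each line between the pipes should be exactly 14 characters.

Answer: |tomato  system|
|standard      |
|cherry     bee|
|butter     big|
|word rectangle|
|salty     book|
|golden    book|
|blue          |

Derivation:
Line 1: ['tomato', 'system'] (min_width=13, slack=1)
Line 2: ['standard'] (min_width=8, slack=6)
Line 3: ['cherry', 'bee'] (min_width=10, slack=4)
Line 4: ['butter', 'big'] (min_width=10, slack=4)
Line 5: ['word', 'rectangle'] (min_width=14, slack=0)
Line 6: ['salty', 'book'] (min_width=10, slack=4)
Line 7: ['golden', 'book'] (min_width=11, slack=3)
Line 8: ['blue'] (min_width=4, slack=10)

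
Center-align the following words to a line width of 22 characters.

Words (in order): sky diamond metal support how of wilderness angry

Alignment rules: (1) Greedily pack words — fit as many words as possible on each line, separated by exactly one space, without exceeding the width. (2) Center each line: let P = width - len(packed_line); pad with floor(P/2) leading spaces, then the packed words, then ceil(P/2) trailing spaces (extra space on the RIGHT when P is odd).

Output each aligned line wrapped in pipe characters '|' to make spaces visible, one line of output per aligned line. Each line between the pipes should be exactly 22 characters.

Answer: |  sky diamond metal   |
|    support how of    |
|   wilderness angry   |

Derivation:
Line 1: ['sky', 'diamond', 'metal'] (min_width=17, slack=5)
Line 2: ['support', 'how', 'of'] (min_width=14, slack=8)
Line 3: ['wilderness', 'angry'] (min_width=16, slack=6)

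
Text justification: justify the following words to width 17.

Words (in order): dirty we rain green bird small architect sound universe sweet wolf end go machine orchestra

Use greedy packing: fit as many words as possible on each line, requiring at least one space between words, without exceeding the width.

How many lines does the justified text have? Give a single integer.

Line 1: ['dirty', 'we', 'rain'] (min_width=13, slack=4)
Line 2: ['green', 'bird', 'small'] (min_width=16, slack=1)
Line 3: ['architect', 'sound'] (min_width=15, slack=2)
Line 4: ['universe', 'sweet'] (min_width=14, slack=3)
Line 5: ['wolf', 'end', 'go'] (min_width=11, slack=6)
Line 6: ['machine', 'orchestra'] (min_width=17, slack=0)
Total lines: 6

Answer: 6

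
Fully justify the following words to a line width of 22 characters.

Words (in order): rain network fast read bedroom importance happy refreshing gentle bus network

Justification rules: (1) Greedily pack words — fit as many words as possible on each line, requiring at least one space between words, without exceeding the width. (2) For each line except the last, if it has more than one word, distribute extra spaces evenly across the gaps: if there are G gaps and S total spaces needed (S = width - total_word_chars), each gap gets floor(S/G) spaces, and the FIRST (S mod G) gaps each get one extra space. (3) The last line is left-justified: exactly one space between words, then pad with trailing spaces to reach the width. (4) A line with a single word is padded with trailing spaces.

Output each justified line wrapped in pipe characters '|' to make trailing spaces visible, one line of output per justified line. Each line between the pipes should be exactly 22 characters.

Line 1: ['rain', 'network', 'fast', 'read'] (min_width=22, slack=0)
Line 2: ['bedroom', 'importance'] (min_width=18, slack=4)
Line 3: ['happy', 'refreshing'] (min_width=16, slack=6)
Line 4: ['gentle', 'bus', 'network'] (min_width=18, slack=4)

Answer: |rain network fast read|
|bedroom     importance|
|happy       refreshing|
|gentle bus network    |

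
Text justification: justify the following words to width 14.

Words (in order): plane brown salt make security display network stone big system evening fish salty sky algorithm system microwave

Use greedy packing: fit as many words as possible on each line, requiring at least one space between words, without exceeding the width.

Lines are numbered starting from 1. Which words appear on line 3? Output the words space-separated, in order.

Answer: security

Derivation:
Line 1: ['plane', 'brown'] (min_width=11, slack=3)
Line 2: ['salt', 'make'] (min_width=9, slack=5)
Line 3: ['security'] (min_width=8, slack=6)
Line 4: ['display'] (min_width=7, slack=7)
Line 5: ['network', 'stone'] (min_width=13, slack=1)
Line 6: ['big', 'system'] (min_width=10, slack=4)
Line 7: ['evening', 'fish'] (min_width=12, slack=2)
Line 8: ['salty', 'sky'] (min_width=9, slack=5)
Line 9: ['algorithm'] (min_width=9, slack=5)
Line 10: ['system'] (min_width=6, slack=8)
Line 11: ['microwave'] (min_width=9, slack=5)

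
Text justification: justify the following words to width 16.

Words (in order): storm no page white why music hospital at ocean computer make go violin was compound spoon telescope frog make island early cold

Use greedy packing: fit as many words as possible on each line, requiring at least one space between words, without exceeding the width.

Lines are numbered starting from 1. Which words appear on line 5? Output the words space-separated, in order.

Answer: make go violin

Derivation:
Line 1: ['storm', 'no', 'page'] (min_width=13, slack=3)
Line 2: ['white', 'why', 'music'] (min_width=15, slack=1)
Line 3: ['hospital', 'at'] (min_width=11, slack=5)
Line 4: ['ocean', 'computer'] (min_width=14, slack=2)
Line 5: ['make', 'go', 'violin'] (min_width=14, slack=2)
Line 6: ['was', 'compound'] (min_width=12, slack=4)
Line 7: ['spoon', 'telescope'] (min_width=15, slack=1)
Line 8: ['frog', 'make', 'island'] (min_width=16, slack=0)
Line 9: ['early', 'cold'] (min_width=10, slack=6)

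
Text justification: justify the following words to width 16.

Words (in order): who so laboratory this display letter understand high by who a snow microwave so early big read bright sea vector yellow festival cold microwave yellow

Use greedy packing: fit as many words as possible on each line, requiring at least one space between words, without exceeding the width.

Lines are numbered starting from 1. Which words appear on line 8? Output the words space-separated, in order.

Line 1: ['who', 'so'] (min_width=6, slack=10)
Line 2: ['laboratory', 'this'] (min_width=15, slack=1)
Line 3: ['display', 'letter'] (min_width=14, slack=2)
Line 4: ['understand', 'high'] (min_width=15, slack=1)
Line 5: ['by', 'who', 'a', 'snow'] (min_width=13, slack=3)
Line 6: ['microwave', 'so'] (min_width=12, slack=4)
Line 7: ['early', 'big', 'read'] (min_width=14, slack=2)
Line 8: ['bright', 'sea'] (min_width=10, slack=6)
Line 9: ['vector', 'yellow'] (min_width=13, slack=3)
Line 10: ['festival', 'cold'] (min_width=13, slack=3)
Line 11: ['microwave', 'yellow'] (min_width=16, slack=0)

Answer: bright sea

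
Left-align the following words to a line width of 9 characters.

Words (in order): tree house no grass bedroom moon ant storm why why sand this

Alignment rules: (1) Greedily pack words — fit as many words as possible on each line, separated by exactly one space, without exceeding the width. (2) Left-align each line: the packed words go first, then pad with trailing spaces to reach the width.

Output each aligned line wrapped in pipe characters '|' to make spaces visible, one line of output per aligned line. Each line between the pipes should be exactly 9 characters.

Line 1: ['tree'] (min_width=4, slack=5)
Line 2: ['house', 'no'] (min_width=8, slack=1)
Line 3: ['grass'] (min_width=5, slack=4)
Line 4: ['bedroom'] (min_width=7, slack=2)
Line 5: ['moon', 'ant'] (min_width=8, slack=1)
Line 6: ['storm', 'why'] (min_width=9, slack=0)
Line 7: ['why', 'sand'] (min_width=8, slack=1)
Line 8: ['this'] (min_width=4, slack=5)

Answer: |tree     |
|house no |
|grass    |
|bedroom  |
|moon ant |
|storm why|
|why sand |
|this     |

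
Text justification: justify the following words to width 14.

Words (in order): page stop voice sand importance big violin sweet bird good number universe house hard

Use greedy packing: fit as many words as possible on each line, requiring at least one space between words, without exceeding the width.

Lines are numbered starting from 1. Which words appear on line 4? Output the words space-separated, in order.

Line 1: ['page', 'stop'] (min_width=9, slack=5)
Line 2: ['voice', 'sand'] (min_width=10, slack=4)
Line 3: ['importance', 'big'] (min_width=14, slack=0)
Line 4: ['violin', 'sweet'] (min_width=12, slack=2)
Line 5: ['bird', 'good'] (min_width=9, slack=5)
Line 6: ['number'] (min_width=6, slack=8)
Line 7: ['universe', 'house'] (min_width=14, slack=0)
Line 8: ['hard'] (min_width=4, slack=10)

Answer: violin sweet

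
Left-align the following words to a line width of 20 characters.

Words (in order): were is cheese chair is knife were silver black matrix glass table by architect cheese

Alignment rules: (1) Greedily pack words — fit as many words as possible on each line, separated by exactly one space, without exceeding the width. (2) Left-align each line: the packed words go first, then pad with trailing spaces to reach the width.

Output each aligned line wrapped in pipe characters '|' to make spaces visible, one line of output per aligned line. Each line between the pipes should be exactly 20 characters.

Line 1: ['were', 'is', 'cheese', 'chair'] (min_width=20, slack=0)
Line 2: ['is', 'knife', 'were', 'silver'] (min_width=20, slack=0)
Line 3: ['black', 'matrix', 'glass'] (min_width=18, slack=2)
Line 4: ['table', 'by', 'architect'] (min_width=18, slack=2)
Line 5: ['cheese'] (min_width=6, slack=14)

Answer: |were is cheese chair|
|is knife were silver|
|black matrix glass  |
|table by architect  |
|cheese              |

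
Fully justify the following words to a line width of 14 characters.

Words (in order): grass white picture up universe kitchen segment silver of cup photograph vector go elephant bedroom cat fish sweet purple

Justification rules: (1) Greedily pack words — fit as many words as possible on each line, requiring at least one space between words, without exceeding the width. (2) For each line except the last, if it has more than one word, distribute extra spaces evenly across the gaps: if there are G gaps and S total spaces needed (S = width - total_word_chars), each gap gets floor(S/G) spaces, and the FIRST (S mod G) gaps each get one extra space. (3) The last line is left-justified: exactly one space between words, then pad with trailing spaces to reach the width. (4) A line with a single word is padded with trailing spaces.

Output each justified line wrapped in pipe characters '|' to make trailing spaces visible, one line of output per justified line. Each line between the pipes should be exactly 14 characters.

Line 1: ['grass', 'white'] (min_width=11, slack=3)
Line 2: ['picture', 'up'] (min_width=10, slack=4)
Line 3: ['universe'] (min_width=8, slack=6)
Line 4: ['kitchen'] (min_width=7, slack=7)
Line 5: ['segment', 'silver'] (min_width=14, slack=0)
Line 6: ['of', 'cup'] (min_width=6, slack=8)
Line 7: ['photograph'] (min_width=10, slack=4)
Line 8: ['vector', 'go'] (min_width=9, slack=5)
Line 9: ['elephant'] (min_width=8, slack=6)
Line 10: ['bedroom', 'cat'] (min_width=11, slack=3)
Line 11: ['fish', 'sweet'] (min_width=10, slack=4)
Line 12: ['purple'] (min_width=6, slack=8)

Answer: |grass    white|
|picture     up|
|universe      |
|kitchen       |
|segment silver|
|of         cup|
|photograph    |
|vector      go|
|elephant      |
|bedroom    cat|
|fish     sweet|
|purple        |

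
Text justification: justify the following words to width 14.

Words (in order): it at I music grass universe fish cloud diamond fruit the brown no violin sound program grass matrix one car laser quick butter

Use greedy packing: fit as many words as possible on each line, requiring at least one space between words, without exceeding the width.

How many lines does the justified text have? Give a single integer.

Line 1: ['it', 'at', 'I', 'music'] (min_width=13, slack=1)
Line 2: ['grass', 'universe'] (min_width=14, slack=0)
Line 3: ['fish', 'cloud'] (min_width=10, slack=4)
Line 4: ['diamond', 'fruit'] (min_width=13, slack=1)
Line 5: ['the', 'brown', 'no'] (min_width=12, slack=2)
Line 6: ['violin', 'sound'] (min_width=12, slack=2)
Line 7: ['program', 'grass'] (min_width=13, slack=1)
Line 8: ['matrix', 'one', 'car'] (min_width=14, slack=0)
Line 9: ['laser', 'quick'] (min_width=11, slack=3)
Line 10: ['butter'] (min_width=6, slack=8)
Total lines: 10

Answer: 10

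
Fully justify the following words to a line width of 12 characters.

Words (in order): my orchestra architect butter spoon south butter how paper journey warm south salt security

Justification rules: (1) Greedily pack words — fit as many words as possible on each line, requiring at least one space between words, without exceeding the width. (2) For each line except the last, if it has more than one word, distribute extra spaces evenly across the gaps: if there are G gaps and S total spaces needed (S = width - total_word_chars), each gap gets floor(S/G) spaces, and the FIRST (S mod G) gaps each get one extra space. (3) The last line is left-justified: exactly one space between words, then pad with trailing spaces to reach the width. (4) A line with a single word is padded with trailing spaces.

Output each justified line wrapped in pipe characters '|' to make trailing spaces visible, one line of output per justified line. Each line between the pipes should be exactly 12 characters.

Answer: |my orchestra|
|architect   |
|butter spoon|
|south butter|
|how    paper|
|journey warm|
|south   salt|
|security    |

Derivation:
Line 1: ['my', 'orchestra'] (min_width=12, slack=0)
Line 2: ['architect'] (min_width=9, slack=3)
Line 3: ['butter', 'spoon'] (min_width=12, slack=0)
Line 4: ['south', 'butter'] (min_width=12, slack=0)
Line 5: ['how', 'paper'] (min_width=9, slack=3)
Line 6: ['journey', 'warm'] (min_width=12, slack=0)
Line 7: ['south', 'salt'] (min_width=10, slack=2)
Line 8: ['security'] (min_width=8, slack=4)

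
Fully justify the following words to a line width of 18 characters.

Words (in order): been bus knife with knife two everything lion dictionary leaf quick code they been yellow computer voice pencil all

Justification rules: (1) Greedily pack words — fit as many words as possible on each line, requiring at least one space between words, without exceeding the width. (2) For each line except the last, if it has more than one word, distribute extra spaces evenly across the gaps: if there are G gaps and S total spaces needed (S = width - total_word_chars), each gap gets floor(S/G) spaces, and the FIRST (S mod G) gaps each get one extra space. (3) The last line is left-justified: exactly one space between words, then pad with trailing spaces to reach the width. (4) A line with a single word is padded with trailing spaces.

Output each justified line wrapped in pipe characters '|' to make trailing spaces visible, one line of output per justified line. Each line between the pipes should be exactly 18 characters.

Line 1: ['been', 'bus', 'knife'] (min_width=14, slack=4)
Line 2: ['with', 'knife', 'two'] (min_width=14, slack=4)
Line 3: ['everything', 'lion'] (min_width=15, slack=3)
Line 4: ['dictionary', 'leaf'] (min_width=15, slack=3)
Line 5: ['quick', 'code', 'they'] (min_width=15, slack=3)
Line 6: ['been', 'yellow'] (min_width=11, slack=7)
Line 7: ['computer', 'voice'] (min_width=14, slack=4)
Line 8: ['pencil', 'all'] (min_width=10, slack=8)

Answer: |been   bus   knife|
|with   knife   two|
|everything    lion|
|dictionary    leaf|
|quick   code  they|
|been        yellow|
|computer     voice|
|pencil all        |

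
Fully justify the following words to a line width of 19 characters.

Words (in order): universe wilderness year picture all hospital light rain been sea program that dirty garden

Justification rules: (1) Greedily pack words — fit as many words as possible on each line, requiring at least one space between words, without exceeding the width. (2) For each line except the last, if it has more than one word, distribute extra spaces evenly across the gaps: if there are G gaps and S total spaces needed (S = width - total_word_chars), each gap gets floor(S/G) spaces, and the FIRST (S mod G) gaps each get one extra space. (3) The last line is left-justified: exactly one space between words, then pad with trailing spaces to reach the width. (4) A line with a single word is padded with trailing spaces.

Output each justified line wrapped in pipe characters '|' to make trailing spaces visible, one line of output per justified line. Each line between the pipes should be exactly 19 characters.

Line 1: ['universe', 'wilderness'] (min_width=19, slack=0)
Line 2: ['year', 'picture', 'all'] (min_width=16, slack=3)
Line 3: ['hospital', 'light', 'rain'] (min_width=19, slack=0)
Line 4: ['been', 'sea', 'program'] (min_width=16, slack=3)
Line 5: ['that', 'dirty', 'garden'] (min_width=17, slack=2)

Answer: |universe wilderness|
|year   picture  all|
|hospital light rain|
|been   sea  program|
|that dirty garden  |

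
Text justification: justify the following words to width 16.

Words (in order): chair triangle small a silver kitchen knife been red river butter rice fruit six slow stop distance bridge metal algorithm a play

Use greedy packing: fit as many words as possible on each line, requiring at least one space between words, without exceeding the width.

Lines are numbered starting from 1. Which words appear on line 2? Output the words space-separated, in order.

Line 1: ['chair', 'triangle'] (min_width=14, slack=2)
Line 2: ['small', 'a', 'silver'] (min_width=14, slack=2)
Line 3: ['kitchen', 'knife'] (min_width=13, slack=3)
Line 4: ['been', 'red', 'river'] (min_width=14, slack=2)
Line 5: ['butter', 'rice'] (min_width=11, slack=5)
Line 6: ['fruit', 'six', 'slow'] (min_width=14, slack=2)
Line 7: ['stop', 'distance'] (min_width=13, slack=3)
Line 8: ['bridge', 'metal'] (min_width=12, slack=4)
Line 9: ['algorithm', 'a', 'play'] (min_width=16, slack=0)

Answer: small a silver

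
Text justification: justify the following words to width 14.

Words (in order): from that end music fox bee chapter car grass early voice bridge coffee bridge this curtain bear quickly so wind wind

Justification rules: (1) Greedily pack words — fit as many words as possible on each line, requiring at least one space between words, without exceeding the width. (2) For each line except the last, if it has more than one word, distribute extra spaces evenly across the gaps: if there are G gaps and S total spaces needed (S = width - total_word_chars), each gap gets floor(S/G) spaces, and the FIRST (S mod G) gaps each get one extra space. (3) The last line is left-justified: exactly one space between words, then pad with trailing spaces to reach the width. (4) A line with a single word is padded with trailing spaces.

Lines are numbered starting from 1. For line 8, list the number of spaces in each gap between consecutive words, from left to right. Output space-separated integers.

Line 1: ['from', 'that', 'end'] (min_width=13, slack=1)
Line 2: ['music', 'fox', 'bee'] (min_width=13, slack=1)
Line 3: ['chapter', 'car'] (min_width=11, slack=3)
Line 4: ['grass', 'early'] (min_width=11, slack=3)
Line 5: ['voice', 'bridge'] (min_width=12, slack=2)
Line 6: ['coffee', 'bridge'] (min_width=13, slack=1)
Line 7: ['this', 'curtain'] (min_width=12, slack=2)
Line 8: ['bear', 'quickly'] (min_width=12, slack=2)
Line 9: ['so', 'wind', 'wind'] (min_width=12, slack=2)

Answer: 3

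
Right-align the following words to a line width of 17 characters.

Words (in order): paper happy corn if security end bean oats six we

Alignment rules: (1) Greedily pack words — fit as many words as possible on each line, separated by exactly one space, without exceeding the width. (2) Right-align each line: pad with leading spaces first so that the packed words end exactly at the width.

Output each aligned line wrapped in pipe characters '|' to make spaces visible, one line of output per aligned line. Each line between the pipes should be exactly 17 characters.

Answer: | paper happy corn|
|  if security end|
| bean oats six we|

Derivation:
Line 1: ['paper', 'happy', 'corn'] (min_width=16, slack=1)
Line 2: ['if', 'security', 'end'] (min_width=15, slack=2)
Line 3: ['bean', 'oats', 'six', 'we'] (min_width=16, slack=1)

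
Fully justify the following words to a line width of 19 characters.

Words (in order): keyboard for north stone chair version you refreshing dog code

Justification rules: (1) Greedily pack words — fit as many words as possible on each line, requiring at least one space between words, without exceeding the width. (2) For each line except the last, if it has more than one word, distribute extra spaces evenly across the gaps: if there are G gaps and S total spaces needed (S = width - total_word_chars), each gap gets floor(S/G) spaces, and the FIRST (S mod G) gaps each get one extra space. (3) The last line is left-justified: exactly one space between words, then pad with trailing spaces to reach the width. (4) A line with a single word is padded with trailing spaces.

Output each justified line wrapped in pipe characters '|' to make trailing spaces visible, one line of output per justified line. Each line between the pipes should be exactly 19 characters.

Answer: |keyboard  for north|
|stone chair version|
|you  refreshing dog|
|code               |

Derivation:
Line 1: ['keyboard', 'for', 'north'] (min_width=18, slack=1)
Line 2: ['stone', 'chair', 'version'] (min_width=19, slack=0)
Line 3: ['you', 'refreshing', 'dog'] (min_width=18, slack=1)
Line 4: ['code'] (min_width=4, slack=15)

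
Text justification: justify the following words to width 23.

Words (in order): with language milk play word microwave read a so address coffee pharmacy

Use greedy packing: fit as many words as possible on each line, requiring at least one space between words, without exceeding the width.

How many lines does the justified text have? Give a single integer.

Line 1: ['with', 'language', 'milk', 'play'] (min_width=23, slack=0)
Line 2: ['word', 'microwave', 'read', 'a'] (min_width=21, slack=2)
Line 3: ['so', 'address', 'coffee'] (min_width=17, slack=6)
Line 4: ['pharmacy'] (min_width=8, slack=15)
Total lines: 4

Answer: 4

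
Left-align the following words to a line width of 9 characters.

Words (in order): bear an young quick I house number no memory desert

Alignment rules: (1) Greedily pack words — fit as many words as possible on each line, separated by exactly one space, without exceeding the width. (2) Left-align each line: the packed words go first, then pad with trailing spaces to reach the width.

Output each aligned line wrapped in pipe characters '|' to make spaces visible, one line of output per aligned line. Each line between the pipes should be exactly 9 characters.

Answer: |bear an  |
|young    |
|quick I  |
|house    |
|number no|
|memory   |
|desert   |

Derivation:
Line 1: ['bear', 'an'] (min_width=7, slack=2)
Line 2: ['young'] (min_width=5, slack=4)
Line 3: ['quick', 'I'] (min_width=7, slack=2)
Line 4: ['house'] (min_width=5, slack=4)
Line 5: ['number', 'no'] (min_width=9, slack=0)
Line 6: ['memory'] (min_width=6, slack=3)
Line 7: ['desert'] (min_width=6, slack=3)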